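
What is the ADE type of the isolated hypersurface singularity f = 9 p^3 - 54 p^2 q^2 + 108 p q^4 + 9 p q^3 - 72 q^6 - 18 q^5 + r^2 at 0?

E_{7}

The Hessian of f at 0 has rank 1. Corank 2; j^3 = 9*p^3 is a perfect cube, so E-series; the 4-jet and mu = 7 give E_7.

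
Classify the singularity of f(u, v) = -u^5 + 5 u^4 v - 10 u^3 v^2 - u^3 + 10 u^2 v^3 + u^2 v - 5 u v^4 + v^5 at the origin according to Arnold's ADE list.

D_6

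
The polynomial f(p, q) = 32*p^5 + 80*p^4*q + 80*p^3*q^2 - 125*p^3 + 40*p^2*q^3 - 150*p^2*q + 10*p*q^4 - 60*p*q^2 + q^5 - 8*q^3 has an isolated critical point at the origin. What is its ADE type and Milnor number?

Type E8, Milnor number mu = 8.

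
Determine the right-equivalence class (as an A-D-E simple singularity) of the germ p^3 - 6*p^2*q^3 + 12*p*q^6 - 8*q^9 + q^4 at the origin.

The Hessian of f at 0 has rank 0. Corank 2; j^3 = p^3 is a perfect cube, so E-series; the 4-jet and mu = 6 give E_6.

E_6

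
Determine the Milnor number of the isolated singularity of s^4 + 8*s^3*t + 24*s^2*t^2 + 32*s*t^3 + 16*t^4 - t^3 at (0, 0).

6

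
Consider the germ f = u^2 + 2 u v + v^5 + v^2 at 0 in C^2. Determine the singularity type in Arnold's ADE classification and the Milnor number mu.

Type A_4, Milnor number mu = 4.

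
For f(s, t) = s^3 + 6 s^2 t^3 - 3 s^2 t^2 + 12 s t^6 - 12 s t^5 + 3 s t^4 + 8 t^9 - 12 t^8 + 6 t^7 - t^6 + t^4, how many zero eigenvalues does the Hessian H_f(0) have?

2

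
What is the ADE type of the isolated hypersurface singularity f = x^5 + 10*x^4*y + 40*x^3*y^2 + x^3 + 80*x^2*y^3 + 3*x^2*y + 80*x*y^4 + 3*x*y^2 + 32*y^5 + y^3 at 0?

E8

The Hessian of f at 0 is [[0, 0], [0, 0]] with rank 0, so corank 2. A Groebner basis of the Jacobian ideal J(f) in C{x,y} is {y^5, x*y^3 + 5*y^4/4, x^2 + 2*x*y + y^2}; counting standard monomials gives mu = 8. Corank 2; j^3 = (x + y)^3 is a perfect cube, so E-series; the 5-jet and mu = 8 give E_8.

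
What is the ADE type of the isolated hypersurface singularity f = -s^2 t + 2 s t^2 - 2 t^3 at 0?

D_4

The Hessian of f at 0 is [[0, 0], [0, 0]] with rank 0, so corank 2. A Groebner basis of the Jacobian ideal J(f) in C{s,t} is {t^3, s^2 + 2*t^2, s*t - t^2}; counting standard monomials gives mu = 4. Corank 2; j^3 = -t*(s^2 - 2*s*t + 2*t^2) splits into three distinct lines over C (the quadratic factor has nonzero discriminant), so D_4.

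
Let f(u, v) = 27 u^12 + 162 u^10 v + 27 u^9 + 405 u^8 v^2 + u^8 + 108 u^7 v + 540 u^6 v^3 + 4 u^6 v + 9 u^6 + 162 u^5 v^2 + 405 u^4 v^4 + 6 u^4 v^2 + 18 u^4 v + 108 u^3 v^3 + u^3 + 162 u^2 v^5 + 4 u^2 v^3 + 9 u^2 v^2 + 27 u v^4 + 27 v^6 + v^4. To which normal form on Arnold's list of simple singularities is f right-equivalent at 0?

The Hessian of f at 0 has rank 0. Corank 2; j^3 = u^3 is a perfect cube, so E-series; the 4-jet and mu = 6 give E_6.

E_{6}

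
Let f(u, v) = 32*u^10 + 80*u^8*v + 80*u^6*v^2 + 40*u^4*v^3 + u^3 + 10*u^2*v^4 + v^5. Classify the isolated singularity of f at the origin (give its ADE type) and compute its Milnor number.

Type E_{8}, Milnor number mu = 8.

The Hessian of f at 0 is [[0, 0], [0, 0]] with rank 0, so corank 2. A Groebner basis of the Jacobian ideal J(f) in C{u,v} is {v^4, u^2}; counting standard monomials gives mu = 8. Corank 2; j^3 = u^3 is a perfect cube, so E-series; the 5-jet and mu = 8 give E_8.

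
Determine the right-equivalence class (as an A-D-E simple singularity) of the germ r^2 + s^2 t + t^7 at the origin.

D_8

The Hessian of f at 0 has rank 1. Corank 2; j^3 = s^2*t has shape L^2 M (L != M), so D-series; mu = 8 gives D_8.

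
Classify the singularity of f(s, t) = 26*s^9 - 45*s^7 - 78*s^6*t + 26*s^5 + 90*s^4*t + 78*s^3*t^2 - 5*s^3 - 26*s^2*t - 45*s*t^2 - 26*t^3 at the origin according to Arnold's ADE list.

D4

The Hessian of f at 0 has rank 0. Corank 2; j^3 = -(s + 2*t)*(5*s^2 + 16*s*t + 13*t^2) splits into three distinct lines over C (the quadratic factor has nonzero discriminant), so D_4.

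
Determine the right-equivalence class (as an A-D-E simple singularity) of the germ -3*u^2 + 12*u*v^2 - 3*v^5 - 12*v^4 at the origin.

A_4

The Hessian of f at 0 has rank 1. Corank 1: A-series; mu = 4 gives A_4.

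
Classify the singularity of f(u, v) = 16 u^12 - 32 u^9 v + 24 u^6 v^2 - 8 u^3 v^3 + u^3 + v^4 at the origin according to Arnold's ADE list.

E_{6}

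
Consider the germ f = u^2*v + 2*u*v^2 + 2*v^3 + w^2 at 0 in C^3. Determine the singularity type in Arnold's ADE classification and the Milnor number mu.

Type D_{4}, Milnor number mu = 4.

The Hessian of f at 0 has rank 1. Corank 2; j^3 = v*(u^2 + 2*u*v + 2*v^2) splits into three distinct lines over C (the quadratic factor has nonzero discriminant), so D_4.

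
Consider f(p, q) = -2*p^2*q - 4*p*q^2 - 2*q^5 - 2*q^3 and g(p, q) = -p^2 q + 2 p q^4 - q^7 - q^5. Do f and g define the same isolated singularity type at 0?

The Hessian of f at 0 has rank 0. Corank 2; j^3 = -2*q*(p + q)^2 has shape L^2 M (L != M), so D-series; mu = 6 gives D_6. The Hessian of g at 0 has rank 0. Corank 2; j^3 = -p^2*q has shape L^2 M (L != M), so D-series; mu = 6 gives D_6. Both have type D_6, hence right-equivalent.

Yes.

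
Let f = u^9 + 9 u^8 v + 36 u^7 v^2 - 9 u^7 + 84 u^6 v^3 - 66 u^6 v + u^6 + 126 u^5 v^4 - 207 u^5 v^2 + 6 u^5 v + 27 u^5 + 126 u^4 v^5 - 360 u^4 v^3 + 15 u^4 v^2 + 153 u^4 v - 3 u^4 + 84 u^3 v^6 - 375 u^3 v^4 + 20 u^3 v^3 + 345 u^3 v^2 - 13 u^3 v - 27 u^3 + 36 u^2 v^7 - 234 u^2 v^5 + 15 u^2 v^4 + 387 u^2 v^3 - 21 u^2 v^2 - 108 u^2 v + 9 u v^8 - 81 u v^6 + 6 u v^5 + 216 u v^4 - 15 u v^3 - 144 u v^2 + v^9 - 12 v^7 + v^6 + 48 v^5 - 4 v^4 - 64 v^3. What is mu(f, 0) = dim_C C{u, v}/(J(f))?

7

The Hessian of f at 0 has rank 0. Corank 2; j^3 = -(3*u + 4*v)^3 is a perfect cube, so E-series; the 4-jet and mu = 7 give E_7.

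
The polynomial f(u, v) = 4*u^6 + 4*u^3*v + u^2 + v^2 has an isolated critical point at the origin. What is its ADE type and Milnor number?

Type A1, Milnor number mu = 1.

The Hessian of f at 0 has rank 2. Corank 0: nondegenerate Morse point, so A_1.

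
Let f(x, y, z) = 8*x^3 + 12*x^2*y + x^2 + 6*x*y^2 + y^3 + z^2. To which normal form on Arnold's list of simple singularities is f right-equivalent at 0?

The Hessian of f at 0 is [[2, 0, 0], [0, 0, 0], [0, 0, 2]] with rank 2, so corank 1. A Groebner basis of the Jacobian ideal J(f) in C{x,y,z} is {y^2, x, z}; counting standard monomials gives mu = 2. Corank 1: A-series; mu = 2 gives A_2.

A_2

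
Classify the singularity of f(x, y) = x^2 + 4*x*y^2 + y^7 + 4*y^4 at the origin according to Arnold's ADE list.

A6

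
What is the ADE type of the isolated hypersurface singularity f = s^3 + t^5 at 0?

E8

The Hessian of f at 0 has rank 0. Corank 2; j^3 = s^3 is a perfect cube, so E-series; the 5-jet and mu = 8 give E_8.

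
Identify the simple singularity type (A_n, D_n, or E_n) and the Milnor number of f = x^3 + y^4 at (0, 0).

The Hessian of f at 0 is [[0, 0], [0, 0]] with rank 0, so corank 2. A Groebner basis of the Jacobian ideal J(f) in C{x,y} is {y^3, x^2}; counting standard monomials gives mu = 6. Corank 2; j^3 = x^3 is a perfect cube, so E-series; the 4-jet and mu = 6 give E_6.

Type E6, Milnor number mu = 6.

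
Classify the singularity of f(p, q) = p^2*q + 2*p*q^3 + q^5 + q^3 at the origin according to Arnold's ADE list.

D_4

The Hessian of f at 0 has rank 0. Corank 2; j^3 = q*(p^2 + q^2) splits into three distinct lines over C (the quadratic factor has nonzero discriminant), so D_4.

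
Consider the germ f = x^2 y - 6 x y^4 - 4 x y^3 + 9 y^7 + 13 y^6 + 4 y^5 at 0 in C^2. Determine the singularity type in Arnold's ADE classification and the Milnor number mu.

The Hessian of f at 0 has rank 0. Corank 2; j^3 = x^2*y has shape L^2 M (L != M), so D-series; mu = 7 gives D_7.

Type D7, Milnor number mu = 7.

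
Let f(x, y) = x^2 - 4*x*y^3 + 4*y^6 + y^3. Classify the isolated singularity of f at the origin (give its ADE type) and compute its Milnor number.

The Hessian of f at 0 has rank 1. Corank 1: A-series; mu = 2 gives A_2.

Type A_{2}, Milnor number mu = 2.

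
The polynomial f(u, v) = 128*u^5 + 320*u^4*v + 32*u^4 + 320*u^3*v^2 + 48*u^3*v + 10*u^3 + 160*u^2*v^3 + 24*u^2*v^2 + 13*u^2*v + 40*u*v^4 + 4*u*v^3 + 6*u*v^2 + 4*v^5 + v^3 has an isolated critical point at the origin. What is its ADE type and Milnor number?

Type D_{4}, Milnor number mu = 4.

The Hessian of f at 0 has rank 0. Corank 2; j^3 = (2*u + v)*(5*u^2 + 4*u*v + v^2) splits into three distinct lines over C (the quadratic factor has nonzero discriminant), so D_4.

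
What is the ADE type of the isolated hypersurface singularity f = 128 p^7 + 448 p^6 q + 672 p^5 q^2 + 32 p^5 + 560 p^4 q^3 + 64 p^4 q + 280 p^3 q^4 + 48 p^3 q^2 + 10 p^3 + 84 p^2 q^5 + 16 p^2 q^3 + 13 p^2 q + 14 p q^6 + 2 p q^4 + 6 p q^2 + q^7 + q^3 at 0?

The Hessian of f at 0 has rank 0. Corank 2; j^3 = (2*p + q)*(5*p^2 + 4*p*q + q^2) splits into three distinct lines over C (the quadratic factor has nonzero discriminant), so D_4.

D_4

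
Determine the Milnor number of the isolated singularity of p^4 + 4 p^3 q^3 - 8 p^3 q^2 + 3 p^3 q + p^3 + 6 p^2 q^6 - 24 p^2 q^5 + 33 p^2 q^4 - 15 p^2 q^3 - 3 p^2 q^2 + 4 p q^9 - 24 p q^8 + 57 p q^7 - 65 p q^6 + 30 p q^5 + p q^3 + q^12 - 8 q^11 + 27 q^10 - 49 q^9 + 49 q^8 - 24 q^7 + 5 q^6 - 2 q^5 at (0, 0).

7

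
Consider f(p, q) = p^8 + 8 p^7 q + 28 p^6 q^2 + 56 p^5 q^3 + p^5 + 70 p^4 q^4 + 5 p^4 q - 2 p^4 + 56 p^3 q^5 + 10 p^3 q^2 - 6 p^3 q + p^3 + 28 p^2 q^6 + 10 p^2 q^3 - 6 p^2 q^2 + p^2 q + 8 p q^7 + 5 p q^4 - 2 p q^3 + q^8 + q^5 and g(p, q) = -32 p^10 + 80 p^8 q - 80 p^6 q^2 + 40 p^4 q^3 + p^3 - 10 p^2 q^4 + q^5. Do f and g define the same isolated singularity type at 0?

The Hessian of f at 0 is [[0, 0], [0, 0]] with rank 0, so corank 2. A Groebner basis of the Jacobian ideal J(f) in C{p,q} is {p^2*q^2 + 11*p^2*q/4 - p^2 + 5*p*q^2/2 - 3*p*q/4 + 3*q^3/4, -53*p^2*q/8 + 2*p^2 + p*q^3 - 21*p*q^2/4 + 13*p*q/8 - 13*q^3/8, 21*p^2*q/2 - 3*p^2 + 7*p*q^2 - 5*p*q/2 + q^4 + 5*q^3/2, p^3 + 3*p^2*q - p^2 + 3*p*q^2 - p*q + q^3}; counting standard monomials gives mu = 9. Corank 2; j^3 = p^2*(p + q) has shape L^2 M (L != M), so D-series; mu = 9 gives D_9. The Hessian of g at 0 is [[0, 0], [0, 0]] with rank 0, so corank 2. A Groebner basis of the Jacobian ideal J(g) in C{p,q} is {q^4, p^2}; counting standard monomials gives mu = 8. Corank 2; j^3 = p^3 is a perfect cube, so E-series; the 5-jet and mu = 8 give E_8. f is D_9 but g is E_8, hence not right-equivalent.

No.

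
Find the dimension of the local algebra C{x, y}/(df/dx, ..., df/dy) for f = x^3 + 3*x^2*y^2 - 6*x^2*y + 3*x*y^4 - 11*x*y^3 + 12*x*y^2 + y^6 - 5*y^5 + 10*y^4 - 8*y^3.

7

The Hessian of f at 0 is [[0, 0], [0, 0]] with rank 0, so corank 2. A Groebner basis of the Jacobian ideal J(f) in C{x,y} is {-x^2 + 4*x*y + y^4 - y^3/3 - 4*y^2, x^3 + 14*x^2 - 56*x*y - 10*y^3/3 + 56*y^2, x^2*y + 13*x^2/3 - 52*x*y/3 - 23*y^3/9 + 52*y^2/3, x^2 + x*y^2 - 4*x*y - 5*y^3/3 + 4*y^2}; counting standard monomials gives mu = 7. Corank 2; j^3 = (x - 2*y)^3 is a perfect cube, so E-series; the 4-jet and mu = 7 give E_7.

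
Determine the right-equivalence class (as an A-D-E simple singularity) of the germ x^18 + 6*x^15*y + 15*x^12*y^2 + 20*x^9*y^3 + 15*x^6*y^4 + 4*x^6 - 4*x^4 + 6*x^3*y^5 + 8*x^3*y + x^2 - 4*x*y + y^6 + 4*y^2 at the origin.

A5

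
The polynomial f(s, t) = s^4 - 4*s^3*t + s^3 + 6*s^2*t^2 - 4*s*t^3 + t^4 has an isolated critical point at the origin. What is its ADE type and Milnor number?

The Hessian of f at 0 has rank 0. Corank 2; j^3 = s^3 is a perfect cube, so E-series; the 4-jet and mu = 6 give E_6.

Type E6, Milnor number mu = 6.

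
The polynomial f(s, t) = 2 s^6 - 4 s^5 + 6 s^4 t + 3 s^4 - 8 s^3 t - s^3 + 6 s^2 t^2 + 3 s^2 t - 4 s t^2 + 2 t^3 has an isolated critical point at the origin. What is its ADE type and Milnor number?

Type D4, Milnor number mu = 4.

The Hessian of f at 0 has rank 0. Corank 2; j^3 = -(s - t)*(s^2 - 2*s*t + 2*t^2) splits into three distinct lines over C (the quadratic factor has nonzero discriminant), so D_4.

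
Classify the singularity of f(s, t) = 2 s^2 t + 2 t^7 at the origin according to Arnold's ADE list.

D8

The Hessian of f at 0 is [[0, 0], [0, 0]] with rank 0, so corank 2. A Groebner basis of the Jacobian ideal J(f) in C{s,t} is {s^2/7 + t^6, s^3, s*t}; counting standard monomials gives mu = 8. Corank 2; j^3 = 2*s^2*t has shape L^2 M (L != M), so D-series; mu = 8 gives D_8.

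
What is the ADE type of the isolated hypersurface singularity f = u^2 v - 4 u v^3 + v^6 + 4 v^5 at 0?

The Hessian of f at 0 has rank 0. Corank 2; j^3 = u^2*v has shape L^2 M (L != M), so D-series; mu = 7 gives D_7.

D_{7}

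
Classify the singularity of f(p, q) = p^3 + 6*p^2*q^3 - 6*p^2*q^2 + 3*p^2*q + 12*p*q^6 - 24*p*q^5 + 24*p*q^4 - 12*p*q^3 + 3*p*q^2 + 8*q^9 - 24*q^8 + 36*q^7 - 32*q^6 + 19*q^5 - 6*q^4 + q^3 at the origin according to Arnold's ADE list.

The Hessian of f at 0 has rank 0. Corank 2; j^3 = (p + q)^3 is a perfect cube, so E-series; the 5-jet and mu = 8 give E_8.

E_{8}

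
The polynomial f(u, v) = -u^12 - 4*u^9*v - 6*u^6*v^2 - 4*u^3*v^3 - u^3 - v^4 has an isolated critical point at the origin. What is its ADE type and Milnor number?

Type E6, Milnor number mu = 6.

The Hessian of f at 0 has rank 0. Corank 2; j^3 = -u^3 is a perfect cube, so E-series; the 4-jet and mu = 6 give E_6.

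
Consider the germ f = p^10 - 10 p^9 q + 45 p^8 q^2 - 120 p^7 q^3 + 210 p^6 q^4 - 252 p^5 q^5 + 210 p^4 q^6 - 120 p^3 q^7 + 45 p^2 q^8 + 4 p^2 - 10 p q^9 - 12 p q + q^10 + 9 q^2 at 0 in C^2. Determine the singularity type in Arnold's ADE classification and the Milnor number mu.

The Hessian of f at 0 has rank 1. Corank 1: A-series; mu = 9 gives A_9.

Type A_{9}, Milnor number mu = 9.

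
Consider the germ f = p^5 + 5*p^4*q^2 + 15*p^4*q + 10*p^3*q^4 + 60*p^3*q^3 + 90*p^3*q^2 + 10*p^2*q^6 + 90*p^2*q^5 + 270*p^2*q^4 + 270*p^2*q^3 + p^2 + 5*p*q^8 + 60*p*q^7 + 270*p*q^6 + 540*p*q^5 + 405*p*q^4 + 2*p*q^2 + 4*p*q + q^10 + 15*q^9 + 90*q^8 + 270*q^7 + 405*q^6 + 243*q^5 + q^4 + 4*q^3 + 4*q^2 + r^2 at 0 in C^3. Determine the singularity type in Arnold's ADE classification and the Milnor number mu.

Type A_{4}, Milnor number mu = 4.

The Hessian of f at 0 is [[2, 4, 0], [4, 8, 0], [0, 0, 2]] with rank 2, so corank 1. A Groebner basis of the Jacobian ideal J(f) in C{p,q,r} is {p^2 + 4*p*q - 4*p - 8*q, p + q^2 + 2*q, r}; counting standard monomials gives mu = 4. Corank 1: A-series; mu = 4 gives A_4.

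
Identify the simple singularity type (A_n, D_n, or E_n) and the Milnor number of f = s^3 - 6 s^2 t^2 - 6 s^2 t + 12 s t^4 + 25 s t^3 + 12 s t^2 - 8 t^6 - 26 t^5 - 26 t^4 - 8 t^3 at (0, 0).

Type E_7, Milnor number mu = 7.

The Hessian of f at 0 is [[0, 0], [0, 0]] with rank 0, so corank 2. A Groebner basis of the Jacobian ideal J(f) in C{s,t} is {-s^2/4 + s*t + t^4 - t^3/12 - t^2, s^3 - 11*s^2/2 + 22*s*t - 59*t^3/6 - 22*t^2, s^2*t - 23*s^2/12 + 23*s*t/3 - 167*t^3/36 - 23*t^2/3, -s^2/2 + s*t^2 + 2*s*t - 13*t^3/6 - 2*t^2}; counting standard monomials gives mu = 7. Corank 2; j^3 = (s - 2*t)^3 is a perfect cube, so E-series; the 4-jet and mu = 7 give E_7.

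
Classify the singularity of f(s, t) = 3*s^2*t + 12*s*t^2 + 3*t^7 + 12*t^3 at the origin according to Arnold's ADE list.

D_{8}

The Hessian of f at 0 has rank 0. Corank 2; j^3 = 3*t*(s + 2*t)^2 has shape L^2 M (L != M), so D-series; mu = 8 gives D_8.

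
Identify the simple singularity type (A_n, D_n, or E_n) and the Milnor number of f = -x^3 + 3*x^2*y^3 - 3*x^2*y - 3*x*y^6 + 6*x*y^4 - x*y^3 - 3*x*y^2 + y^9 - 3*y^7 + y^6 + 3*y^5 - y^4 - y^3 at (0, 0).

Type E_7, Milnor number mu = 7.

The Hessian of f at 0 is [[0, 0], [0, 0]] with rank 0, so corank 2. A Groebner basis of the Jacobian ideal J(f) in C{x,y} is {x^3 + 3*x^2*y + 6*x^2 + 12*x*y + 6*y^2, -3*x^2 + x*y^2 - 6*x*y - 3*y^2, 3*x^2 + 6*x*y + y^3 + 3*y^2}; counting standard monomials gives mu = 7. Corank 2; j^3 = -(x + y)^3 is a perfect cube, so E-series; the 4-jet and mu = 7 give E_7.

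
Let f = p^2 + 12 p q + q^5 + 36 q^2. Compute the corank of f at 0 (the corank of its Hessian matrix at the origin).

The Hessian at 0 is [[2, 12], [12, 72]] of rank 1; hence corank 1.

1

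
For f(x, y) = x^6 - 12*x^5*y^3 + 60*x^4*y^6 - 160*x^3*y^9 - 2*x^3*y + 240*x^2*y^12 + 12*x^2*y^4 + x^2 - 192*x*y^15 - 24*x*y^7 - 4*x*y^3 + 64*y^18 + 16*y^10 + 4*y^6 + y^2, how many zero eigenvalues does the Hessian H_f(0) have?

Hessian at 0 has rank 2.

0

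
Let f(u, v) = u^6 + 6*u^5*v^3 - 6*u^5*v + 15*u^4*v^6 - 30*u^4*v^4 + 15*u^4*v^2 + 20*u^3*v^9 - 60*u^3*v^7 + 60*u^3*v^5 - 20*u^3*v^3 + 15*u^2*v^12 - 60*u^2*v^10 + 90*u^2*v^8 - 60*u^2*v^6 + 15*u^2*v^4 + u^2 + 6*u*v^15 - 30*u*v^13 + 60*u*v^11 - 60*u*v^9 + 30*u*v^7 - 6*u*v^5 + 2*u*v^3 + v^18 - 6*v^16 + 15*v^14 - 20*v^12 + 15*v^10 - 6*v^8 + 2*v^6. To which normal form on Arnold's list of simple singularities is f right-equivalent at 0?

The Hessian of f at 0 is [[2, 0], [0, 0]] with rank 1, so corank 1. A Groebner basis of the Jacobian ideal J(f) in C{u,v} is {u*v^2, u + v^3, u^2}; counting standard monomials gives mu = 5. Corank 1: A-series; mu = 5 gives A_5.

A_5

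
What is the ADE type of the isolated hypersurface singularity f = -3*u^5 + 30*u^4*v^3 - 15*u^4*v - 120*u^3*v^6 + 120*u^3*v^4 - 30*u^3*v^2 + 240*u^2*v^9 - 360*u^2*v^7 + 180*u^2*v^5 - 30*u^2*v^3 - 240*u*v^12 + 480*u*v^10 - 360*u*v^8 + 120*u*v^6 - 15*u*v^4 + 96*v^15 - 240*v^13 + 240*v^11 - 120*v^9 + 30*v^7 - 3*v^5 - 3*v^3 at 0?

E8

The Hessian of f at 0 has rank 0. Corank 2; j^3 = -3*v^3 is a perfect cube, so E-series; the 5-jet and mu = 8 give E_8.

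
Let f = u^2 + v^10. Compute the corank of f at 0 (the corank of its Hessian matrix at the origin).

1

Hessian at 0 has rank 1.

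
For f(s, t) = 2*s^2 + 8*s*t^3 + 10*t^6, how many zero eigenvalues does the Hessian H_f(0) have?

1

Hessian at 0 has rank 1.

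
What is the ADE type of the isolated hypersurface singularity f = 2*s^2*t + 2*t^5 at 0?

The Hessian of f at 0 is [[0, 0], [0, 0]] with rank 0, so corank 2. A Groebner basis of the Jacobian ideal J(f) in C{s,t} is {s^2/5 + t^4, s^3, s*t}; counting standard monomials gives mu = 6. Corank 2; j^3 = 2*s^2*t has shape L^2 M (L != M), so D-series; mu = 6 gives D_6.

D_{6}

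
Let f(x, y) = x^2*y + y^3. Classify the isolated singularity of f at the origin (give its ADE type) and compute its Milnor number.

Type D_4, Milnor number mu = 4.

The Hessian of f at 0 has rank 0. Corank 2; j^3 = y*(x^2 + y^2) splits into three distinct lines over C (the quadratic factor has nonzero discriminant), so D_4.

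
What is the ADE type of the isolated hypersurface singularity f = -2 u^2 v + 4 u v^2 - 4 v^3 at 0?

The Hessian of f at 0 has rank 0. Corank 2; j^3 = -2*v*(u^2 - 2*u*v + 2*v^2) splits into three distinct lines over C (the quadratic factor has nonzero discriminant), so D_4.

D4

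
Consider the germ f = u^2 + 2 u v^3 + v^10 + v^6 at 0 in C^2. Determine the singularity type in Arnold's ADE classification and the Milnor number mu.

Type A9, Milnor number mu = 9.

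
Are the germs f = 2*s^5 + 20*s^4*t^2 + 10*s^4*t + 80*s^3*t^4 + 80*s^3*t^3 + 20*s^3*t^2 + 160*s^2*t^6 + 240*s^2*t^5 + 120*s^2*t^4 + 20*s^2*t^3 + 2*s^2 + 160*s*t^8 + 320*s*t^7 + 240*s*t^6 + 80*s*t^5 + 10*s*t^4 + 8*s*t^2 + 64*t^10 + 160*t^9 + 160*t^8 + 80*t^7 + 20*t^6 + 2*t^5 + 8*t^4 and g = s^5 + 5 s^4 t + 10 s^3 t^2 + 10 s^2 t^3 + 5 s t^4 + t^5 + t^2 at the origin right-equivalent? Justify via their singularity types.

Yes.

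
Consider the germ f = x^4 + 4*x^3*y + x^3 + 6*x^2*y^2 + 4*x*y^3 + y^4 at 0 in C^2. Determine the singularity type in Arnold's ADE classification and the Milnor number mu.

The Hessian of f at 0 has rank 0. Corank 2; j^3 = x^3 is a perfect cube, so E-series; the 4-jet and mu = 6 give E_6.

Type E_6, Milnor number mu = 6.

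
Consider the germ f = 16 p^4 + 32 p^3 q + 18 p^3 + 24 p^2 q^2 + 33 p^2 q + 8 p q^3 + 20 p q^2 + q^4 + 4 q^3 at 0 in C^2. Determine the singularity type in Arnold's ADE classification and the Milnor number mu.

Type D5, Milnor number mu = 5.

The Hessian of f at 0 has rank 0. Corank 2; j^3 = (2*p + q)*(3*p + 2*q)^2 has shape L^2 M (L != M), so D-series; mu = 5 gives D_5.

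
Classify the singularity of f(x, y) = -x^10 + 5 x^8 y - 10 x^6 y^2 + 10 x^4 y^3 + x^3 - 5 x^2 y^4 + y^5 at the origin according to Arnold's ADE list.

E_{8}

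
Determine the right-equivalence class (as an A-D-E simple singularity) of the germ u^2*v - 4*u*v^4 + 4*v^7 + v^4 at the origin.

D5

The Hessian of f at 0 has rank 0. Corank 2; j^3 = u^2*v has shape L^2 M (L != M), so D-series; mu = 5 gives D_5.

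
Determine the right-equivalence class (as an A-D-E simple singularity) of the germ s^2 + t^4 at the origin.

A3

The Hessian of f at 0 has rank 1. Corank 1: A-series; mu = 3 gives A_3.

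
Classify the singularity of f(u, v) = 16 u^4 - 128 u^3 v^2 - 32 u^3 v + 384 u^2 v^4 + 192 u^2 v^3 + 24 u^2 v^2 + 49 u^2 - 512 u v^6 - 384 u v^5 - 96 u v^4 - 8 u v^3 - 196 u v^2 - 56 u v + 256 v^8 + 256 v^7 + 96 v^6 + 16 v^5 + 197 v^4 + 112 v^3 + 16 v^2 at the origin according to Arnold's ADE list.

A_{3}

The Hessian of f at 0 is [[98, -56], [-56, 32]] with rank 1, so corank 1. A Groebner basis of the Jacobian ideal J(f) in C{u,v} is {u^2 - 8*u/49 + 32*v/343, u*v - 2*u/7 + 8*v/49, -u/2 + v^2 + 2*v/7}; counting standard monomials gives mu = 3. Corank 1: A-series; mu = 3 gives A_3.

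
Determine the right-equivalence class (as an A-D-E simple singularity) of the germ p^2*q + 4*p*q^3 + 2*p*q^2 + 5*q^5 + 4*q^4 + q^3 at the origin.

The Hessian of f at 0 has rank 0. Corank 2; j^3 = q*(p + q)^2 has shape L^2 M (L != M), so D-series; mu = 6 gives D_6.

D_6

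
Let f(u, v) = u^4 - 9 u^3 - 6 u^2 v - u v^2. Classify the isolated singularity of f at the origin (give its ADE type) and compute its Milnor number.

The Hessian of f at 0 is [[0, 0], [0, 0]] with rank 0, so corank 2. A Groebner basis of the Jacobian ideal J(f) in C{u,v} is {u*v^2 - 27*u*v/4 - 9*v^2/4, 81*u*v/4 + v^3 + 27*v^2/4, u^2 + u*v/3}; counting standard monomials gives mu = 5. Corank 2; j^3 = -u*(3*u + v)^2 has shape L^2 M (L != M), so D-series; mu = 5 gives D_5.

Type D_{5}, Milnor number mu = 5.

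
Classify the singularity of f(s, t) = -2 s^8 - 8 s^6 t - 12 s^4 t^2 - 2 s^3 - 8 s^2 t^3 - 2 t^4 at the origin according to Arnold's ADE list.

E6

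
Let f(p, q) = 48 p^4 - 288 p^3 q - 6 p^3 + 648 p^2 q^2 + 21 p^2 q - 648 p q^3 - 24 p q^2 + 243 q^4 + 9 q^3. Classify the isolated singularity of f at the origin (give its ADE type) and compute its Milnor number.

The Hessian of f at 0 has rank 0. Corank 2; j^3 = -3*(p - q)^2*(2*p - 3*q) has shape L^2 M (L != M), so D-series; mu = 5 gives D_5.

Type D5, Milnor number mu = 5.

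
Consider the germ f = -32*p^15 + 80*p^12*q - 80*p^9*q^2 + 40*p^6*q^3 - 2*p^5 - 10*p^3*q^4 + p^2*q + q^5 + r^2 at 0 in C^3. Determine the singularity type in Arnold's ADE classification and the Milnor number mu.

Type D_6, Milnor number mu = 6.

The Hessian of f at 0 is [[0, 0, 0], [0, 0, 0], [0, 0, 2]] with rank 1, so corank 2. A Groebner basis of the Jacobian ideal J(f) in C{p,q,r} is {p^2/5 + q^4, p^3, p*q, r}; counting standard monomials gives mu = 6. Corank 2; j^3 = p^2*q has shape L^2 M (L != M), so D-series; mu = 6 gives D_6.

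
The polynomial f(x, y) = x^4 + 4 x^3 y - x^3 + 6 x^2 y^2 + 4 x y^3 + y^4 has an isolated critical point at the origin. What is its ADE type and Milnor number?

Type E_{6}, Milnor number mu = 6.

The Hessian of f at 0 has rank 0. Corank 2; j^3 = -x^3 is a perfect cube, so E-series; the 4-jet and mu = 6 give E_6.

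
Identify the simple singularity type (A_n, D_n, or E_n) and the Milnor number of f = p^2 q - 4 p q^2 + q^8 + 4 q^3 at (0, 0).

Type D_9, Milnor number mu = 9.

The Hessian of f at 0 has rank 0. Corank 2; j^3 = q*(p - 2*q)^2 has shape L^2 M (L != M), so D-series; mu = 9 gives D_9.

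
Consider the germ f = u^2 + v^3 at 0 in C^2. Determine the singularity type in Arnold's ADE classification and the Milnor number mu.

Type A_2, Milnor number mu = 2.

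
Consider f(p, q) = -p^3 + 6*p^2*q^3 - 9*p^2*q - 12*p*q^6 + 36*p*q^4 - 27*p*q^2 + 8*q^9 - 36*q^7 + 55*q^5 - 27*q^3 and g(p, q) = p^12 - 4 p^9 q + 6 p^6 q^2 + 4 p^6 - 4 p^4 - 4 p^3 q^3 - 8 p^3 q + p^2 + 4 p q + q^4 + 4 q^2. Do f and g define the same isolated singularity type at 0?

No.

The Hessian of f at 0 is [[0, 0], [0, 0]] with rank 0, so corank 2. A Groebner basis of the Jacobian ideal J(f) in C{p,q} is {-p^2/4 + p*q^3 - 3*p*q/2 - 9*q^2/4, q^4, p^3 - 27*p*q^2 - 54*q^3, p^2*q + 6*p*q^2 + 9*q^3}; counting standard monomials gives mu = 8. Corank 2; j^3 = -(p + 3*q)^3 is a perfect cube, so E-series; the 5-jet and mu = 8 give E_8. The Hessian of g at 0 is [[2, 4], [4, 8]] with rank 1, so corank 1. A Groebner basis of the Jacobian ideal J(g) in C{p,q} is {q^3, p + 2*q}; counting standard monomials gives mu = 3. Corank 1: A-series; mu = 3 gives A_3. f is E_8 but g is A_3, hence not right-equivalent.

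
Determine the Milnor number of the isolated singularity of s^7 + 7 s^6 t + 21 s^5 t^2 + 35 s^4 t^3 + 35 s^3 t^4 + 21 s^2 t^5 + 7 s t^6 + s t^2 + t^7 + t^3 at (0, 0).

The Hessian of f at 0 is [[0, 0], [0, 0]] with rank 0, so corank 2. A Groebner basis of the Jacobian ideal J(f) in C{s,t} is {s^6 + t^2/7, t^3, s*t + t^2}; counting standard monomials gives mu = 8. Corank 2; j^3 = t^2*(s + t) has shape L^2 M (L != M), so D-series; mu = 8 gives D_8.

8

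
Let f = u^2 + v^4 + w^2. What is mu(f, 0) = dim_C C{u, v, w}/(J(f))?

3

The Hessian of f at 0 is [[2, 0, 0], [0, 0, 0], [0, 0, 2]] with rank 2, so corank 1. A Groebner basis of the Jacobian ideal J(f) in C{u,v,w} is {v^3, u, w}; counting standard monomials gives mu = 3. Corank 1: A-series; mu = 3 gives A_3.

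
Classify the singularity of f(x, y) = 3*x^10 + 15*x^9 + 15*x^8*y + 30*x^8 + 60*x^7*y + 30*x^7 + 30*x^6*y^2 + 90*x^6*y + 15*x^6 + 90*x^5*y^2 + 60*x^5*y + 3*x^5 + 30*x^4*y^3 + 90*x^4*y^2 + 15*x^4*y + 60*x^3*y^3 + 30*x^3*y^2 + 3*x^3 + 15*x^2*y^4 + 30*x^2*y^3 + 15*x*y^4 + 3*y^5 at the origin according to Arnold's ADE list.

The Hessian of f at 0 is [[0, 0], [0, 0]] with rank 0, so corank 2. A Groebner basis of the Jacobian ideal J(f) in C{x,y} is {y^5, x*y^3 + y^4/4, x^2}; counting standard monomials gives mu = 8. Corank 2; j^3 = 3*x^3 is a perfect cube, so E-series; the 5-jet and mu = 8 give E_8.

E_8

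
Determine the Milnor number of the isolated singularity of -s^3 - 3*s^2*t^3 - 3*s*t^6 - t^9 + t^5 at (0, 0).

The Hessian of f at 0 is [[0, 0], [0, 0]] with rank 0, so corank 2. A Groebner basis of the Jacobian ideal J(f) in C{s,t} is {s^2/2 + s*t^3, t^4, s^3, s^2*t}; counting standard monomials gives mu = 8. Corank 2; j^3 = -s^3 is a perfect cube, so E-series; the 5-jet and mu = 8 give E_8.

8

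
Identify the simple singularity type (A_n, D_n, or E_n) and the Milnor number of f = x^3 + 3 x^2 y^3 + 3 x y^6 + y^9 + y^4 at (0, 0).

Type E6, Milnor number mu = 6.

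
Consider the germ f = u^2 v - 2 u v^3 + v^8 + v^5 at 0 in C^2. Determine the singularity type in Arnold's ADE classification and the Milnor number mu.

The Hessian of f at 0 has rank 0. Corank 2; j^3 = u^2*v has shape L^2 M (L != M), so D-series; mu = 9 gives D_9.

Type D_9, Milnor number mu = 9.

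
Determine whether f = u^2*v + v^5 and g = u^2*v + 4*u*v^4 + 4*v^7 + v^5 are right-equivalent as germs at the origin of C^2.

Yes.

The Hessian of f at 0 is [[0, 0], [0, 0]] with rank 0, so corank 2. A Groebner basis of the Jacobian ideal J(f) in C{u,v} is {u^2/5 + v^4, u^3, u*v}; counting standard monomials gives mu = 6. Corank 2; j^3 = u^2*v has shape L^2 M (L != M), so D-series; mu = 6 gives D_6. The Hessian of g at 0 is [[0, 0], [0, 0]] with rank 0, so corank 2. A Groebner basis of the Jacobian ideal J(g) in C{u,v} is {u*v/2 + v^4, u*v^2, u^2 - 5*u*v/2}; counting standard monomials gives mu = 6. Corank 2; j^3 = u^2*v has shape L^2 M (L != M), so D-series; mu = 6 gives D_6. Both have type D_6, hence right-equivalent.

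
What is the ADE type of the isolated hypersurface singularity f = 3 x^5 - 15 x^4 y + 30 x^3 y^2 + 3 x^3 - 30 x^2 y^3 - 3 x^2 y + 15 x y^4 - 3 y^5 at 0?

The Hessian of f at 0 is [[0, 0], [0, 0]] with rank 0, so corank 2. A Groebner basis of the Jacobian ideal J(f) in C{x,y} is {x*y/5 + y^4, x*y^2, x^2 - x*y}; counting standard monomials gives mu = 6. Corank 2; j^3 = 3*x^2*(x - y) has shape L^2 M (L != M), so D-series; mu = 6 gives D_6.

D6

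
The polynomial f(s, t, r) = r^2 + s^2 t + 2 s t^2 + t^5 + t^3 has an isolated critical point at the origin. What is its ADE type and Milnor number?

Type D_{6}, Milnor number mu = 6.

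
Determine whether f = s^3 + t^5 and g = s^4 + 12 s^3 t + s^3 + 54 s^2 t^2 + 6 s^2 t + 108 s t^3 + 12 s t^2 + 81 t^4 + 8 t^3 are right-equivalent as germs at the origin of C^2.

The Hessian of f at 0 has rank 0. Corank 2; j^3 = s^3 is a perfect cube, so E-series; the 5-jet and mu = 8 give E_8. The Hessian of g at 0 has rank 0. Corank 2; j^3 = (s + 2*t)^3 is a perfect cube, so E-series; the 4-jet and mu = 6 give E_6. f is E_8 but g is E_6, hence not right-equivalent.

No.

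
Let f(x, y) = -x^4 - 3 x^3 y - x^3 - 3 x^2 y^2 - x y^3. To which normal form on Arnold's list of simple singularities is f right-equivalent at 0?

The Hessian of f at 0 has rank 0. Corank 2; j^3 = -x^3 is a perfect cube, so E-series; the 4-jet and mu = 7 give E_7.

E_{7}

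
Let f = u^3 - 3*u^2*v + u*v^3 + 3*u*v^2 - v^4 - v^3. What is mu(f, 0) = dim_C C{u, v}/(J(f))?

7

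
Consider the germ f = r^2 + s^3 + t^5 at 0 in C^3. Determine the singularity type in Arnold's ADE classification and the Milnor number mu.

Type E8, Milnor number mu = 8.

The Hessian of f at 0 is [[0, 0, 0], [0, 0, 0], [0, 0, 2]] with rank 1, so corank 2. A Groebner basis of the Jacobian ideal J(f) in C{s,t,r} is {t^4, s^2, r}; counting standard monomials gives mu = 8. Corank 2; j^3 = s^3 is a perfect cube, so E-series; the 5-jet and mu = 8 give E_8.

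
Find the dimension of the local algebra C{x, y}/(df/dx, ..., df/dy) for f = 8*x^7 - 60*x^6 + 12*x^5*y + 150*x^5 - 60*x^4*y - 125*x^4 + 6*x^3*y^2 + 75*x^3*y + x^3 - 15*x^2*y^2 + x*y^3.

7

The Hessian of f at 0 has rank 0. Corank 2; j^3 = x^3 is a perfect cube, so E-series; the 4-jet and mu = 7 give E_7.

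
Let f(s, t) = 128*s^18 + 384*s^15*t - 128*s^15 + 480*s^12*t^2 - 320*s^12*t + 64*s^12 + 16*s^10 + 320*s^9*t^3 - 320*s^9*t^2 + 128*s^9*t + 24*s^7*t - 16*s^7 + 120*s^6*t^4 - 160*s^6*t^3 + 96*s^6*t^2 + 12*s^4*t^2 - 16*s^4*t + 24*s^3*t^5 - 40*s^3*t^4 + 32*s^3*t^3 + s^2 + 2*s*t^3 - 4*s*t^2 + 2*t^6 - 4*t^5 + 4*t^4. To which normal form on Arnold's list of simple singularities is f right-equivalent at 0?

A_5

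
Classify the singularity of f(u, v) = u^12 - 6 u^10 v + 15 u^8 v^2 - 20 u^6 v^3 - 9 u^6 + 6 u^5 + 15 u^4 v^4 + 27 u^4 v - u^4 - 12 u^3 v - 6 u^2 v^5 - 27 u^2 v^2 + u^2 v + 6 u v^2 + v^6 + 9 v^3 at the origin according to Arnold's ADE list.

The Hessian of f at 0 has rank 0. Corank 2; j^3 = v*(u + 3*v)^2 has shape L^2 M (L != M), so D-series; mu = 7 gives D_7.

D_7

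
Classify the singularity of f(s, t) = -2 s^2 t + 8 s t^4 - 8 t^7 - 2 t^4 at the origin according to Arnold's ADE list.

D_{5}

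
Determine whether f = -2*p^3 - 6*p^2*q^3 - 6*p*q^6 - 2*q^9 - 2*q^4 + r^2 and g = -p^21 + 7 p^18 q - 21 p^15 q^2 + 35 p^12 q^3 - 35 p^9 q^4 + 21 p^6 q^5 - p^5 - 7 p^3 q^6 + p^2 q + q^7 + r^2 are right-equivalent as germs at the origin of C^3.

No.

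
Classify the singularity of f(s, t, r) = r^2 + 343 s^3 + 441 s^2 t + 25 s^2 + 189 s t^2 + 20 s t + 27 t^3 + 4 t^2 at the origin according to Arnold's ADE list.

The Hessian of f at 0 has rank 2. Corank 1: A-series; mu = 2 gives A_2.

A_{2}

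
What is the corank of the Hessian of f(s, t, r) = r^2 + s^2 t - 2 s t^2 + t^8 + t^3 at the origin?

2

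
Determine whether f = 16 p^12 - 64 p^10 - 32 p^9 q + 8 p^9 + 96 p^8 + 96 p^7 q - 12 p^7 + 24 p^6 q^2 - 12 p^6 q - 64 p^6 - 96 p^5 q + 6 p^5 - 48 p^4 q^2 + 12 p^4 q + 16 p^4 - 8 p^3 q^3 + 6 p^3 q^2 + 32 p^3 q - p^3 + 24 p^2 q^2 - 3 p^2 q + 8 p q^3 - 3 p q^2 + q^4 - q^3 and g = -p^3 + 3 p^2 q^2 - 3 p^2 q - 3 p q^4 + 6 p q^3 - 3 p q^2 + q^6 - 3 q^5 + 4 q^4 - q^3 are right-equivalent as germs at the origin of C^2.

Yes.

The Hessian of f at 0 is [[0, 0], [0, 0]] with rank 0, so corank 2. A Groebner basis of the Jacobian ideal J(f) in C{p,q} is {q^4, p*q^2 + 5*q^3/6, p^2 + 2*p*q + q^2}; counting standard monomials gives mu = 6. Corank 2; j^3 = -(p + q)^3 is a perfect cube, so E-series; the 4-jet and mu = 6 give E_6. The Hessian of g at 0 is [[0, 0], [0, 0]] with rank 0, so corank 2. A Groebner basis of the Jacobian ideal J(g) in C{p,q} is {p^3 - 3*p^2/2 - 3*p*q - 3*q^2/2, p^2*q + p^2 + 2*p*q + q^2, -p^2/2 + p*q^2 - p*q - q^2/2, q^3}; counting standard monomials gives mu = 6. Corank 2; j^3 = -(p + q)^3 is a perfect cube, so E-series; the 4-jet and mu = 6 give E_6. Both have type E_6, hence right-equivalent.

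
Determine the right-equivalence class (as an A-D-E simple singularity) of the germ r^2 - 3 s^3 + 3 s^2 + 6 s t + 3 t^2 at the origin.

The Hessian of f at 0 is [[6, 6, 0], [6, 6, 0], [0, 0, 2]] with rank 2, so corank 1. A Groebner basis of the Jacobian ideal J(f) in C{s,t,r} is {t^2, s + t, r}; counting standard monomials gives mu = 2. Corank 1: A-series; mu = 2 gives A_2.

A2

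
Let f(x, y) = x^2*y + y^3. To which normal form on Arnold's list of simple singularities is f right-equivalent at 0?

D4

The Hessian of f at 0 has rank 0. Corank 2; j^3 = y*(x^2 + y^2) splits into three distinct lines over C (the quadratic factor has nonzero discriminant), so D_4.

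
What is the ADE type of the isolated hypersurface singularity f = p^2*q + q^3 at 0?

D4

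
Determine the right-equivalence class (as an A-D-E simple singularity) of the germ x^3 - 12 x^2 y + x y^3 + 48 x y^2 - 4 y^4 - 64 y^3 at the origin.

E_{7}

The Hessian of f at 0 has rank 0. Corank 2; j^3 = (x - 4*y)^3 is a perfect cube, so E-series; the 4-jet and mu = 7 give E_7.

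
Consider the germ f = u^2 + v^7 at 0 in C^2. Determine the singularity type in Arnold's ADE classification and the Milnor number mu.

Type A_{6}, Milnor number mu = 6.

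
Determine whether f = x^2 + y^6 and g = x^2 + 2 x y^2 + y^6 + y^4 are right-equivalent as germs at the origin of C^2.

Yes.

The Hessian of f at 0 has rank 1. Corank 1: A-series; mu = 5 gives A_5. The Hessian of g at 0 has rank 1. Corank 1: A-series; mu = 5 gives A_5. Both have type A_5, hence right-equivalent.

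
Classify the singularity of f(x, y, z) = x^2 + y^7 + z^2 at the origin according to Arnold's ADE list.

A_6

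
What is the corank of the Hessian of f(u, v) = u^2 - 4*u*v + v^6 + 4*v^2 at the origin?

Hessian at 0 has rank 1.

1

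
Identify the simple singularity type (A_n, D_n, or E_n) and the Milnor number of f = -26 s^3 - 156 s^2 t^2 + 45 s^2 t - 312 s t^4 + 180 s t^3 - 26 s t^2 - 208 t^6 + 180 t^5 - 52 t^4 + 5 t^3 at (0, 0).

The Hessian of f at 0 is [[0, 0], [0, 0]] with rank 0, so corank 2. A Groebner basis of the Jacobian ideal J(f) in C{s,t} is {t^3, s^2 + t^2/3, s*t}; counting standard monomials gives mu = 4. Corank 2; j^3 = -(2*s - t)*(13*s^2 - 16*s*t + 5*t^2) splits into three distinct lines over C (the quadratic factor has nonzero discriminant), so D_4.

Type D4, Milnor number mu = 4.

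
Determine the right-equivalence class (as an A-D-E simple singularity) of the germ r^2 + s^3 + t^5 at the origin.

The Hessian of f at 0 is [[0, 0, 0], [0, 0, 0], [0, 0, 2]] with rank 1, so corank 2. A Groebner basis of the Jacobian ideal J(f) in C{s,t,r} is {t^4, s^2, r}; counting standard monomials gives mu = 8. Corank 2; j^3 = s^3 is a perfect cube, so E-series; the 5-jet and mu = 8 give E_8.

E_8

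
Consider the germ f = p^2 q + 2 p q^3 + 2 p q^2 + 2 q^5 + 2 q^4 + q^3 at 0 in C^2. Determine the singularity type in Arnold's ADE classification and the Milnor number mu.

The Hessian of f at 0 is [[0, 0], [0, 0]] with rank 0, so corank 2. A Groebner basis of the Jacobian ideal J(f) in C{p,q} is {p^3 - 3*p^2/4 - 5*p*q/2 - 7*q^2/4, p^2*q + p^2/2 + 2*p*q + 3*q^2/2, -p^2/4 + p*q^2 - 3*p*q/2 - 5*q^2/4, p*q + q^3 + q^2}; counting standard monomials gives mu = 6. Corank 2; j^3 = q*(p + q)^2 has shape L^2 M (L != M), so D-series; mu = 6 gives D_6.

Type D_6, Milnor number mu = 6.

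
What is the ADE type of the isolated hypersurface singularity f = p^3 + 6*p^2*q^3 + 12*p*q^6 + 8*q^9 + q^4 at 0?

The Hessian of f at 0 has rank 0. Corank 2; j^3 = p^3 is a perfect cube, so E-series; the 4-jet and mu = 6 give E_6.

E_{6}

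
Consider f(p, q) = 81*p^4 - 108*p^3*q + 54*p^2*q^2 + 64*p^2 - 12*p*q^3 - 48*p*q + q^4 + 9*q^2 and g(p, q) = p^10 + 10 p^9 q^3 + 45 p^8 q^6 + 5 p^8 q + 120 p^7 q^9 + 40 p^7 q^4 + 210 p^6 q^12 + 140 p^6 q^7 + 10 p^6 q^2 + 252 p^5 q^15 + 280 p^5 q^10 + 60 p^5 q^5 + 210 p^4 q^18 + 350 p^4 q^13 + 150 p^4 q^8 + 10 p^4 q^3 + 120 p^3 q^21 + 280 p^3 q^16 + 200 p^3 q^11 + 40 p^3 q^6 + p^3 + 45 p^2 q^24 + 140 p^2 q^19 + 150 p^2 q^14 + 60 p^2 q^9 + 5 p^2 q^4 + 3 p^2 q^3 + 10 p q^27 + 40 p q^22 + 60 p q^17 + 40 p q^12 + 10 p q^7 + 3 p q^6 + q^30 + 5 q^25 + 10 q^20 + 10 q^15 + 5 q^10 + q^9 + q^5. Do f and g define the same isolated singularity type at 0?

The Hessian of f at 0 is [[128, -48], [-48, 18]] with rank 1, so corank 1. A Groebner basis of the Jacobian ideal J(f) in C{p,q} is {q^3, p - 3*q/8}; counting standard monomials gives mu = 3. Corank 1: A-series; mu = 3 gives A_3. The Hessian of g at 0 is [[0, 0], [0, 0]] with rank 0, so corank 2. A Groebner basis of the Jacobian ideal J(g) in C{p,q} is {p^2/2 + p*q^3, q^4, p^3, p^2*q}; counting standard monomials gives mu = 8. Corank 2; j^3 = p^3 is a perfect cube, so E-series; the 5-jet and mu = 8 give E_8. f is A_3 but g is E_8, hence not right-equivalent.

No.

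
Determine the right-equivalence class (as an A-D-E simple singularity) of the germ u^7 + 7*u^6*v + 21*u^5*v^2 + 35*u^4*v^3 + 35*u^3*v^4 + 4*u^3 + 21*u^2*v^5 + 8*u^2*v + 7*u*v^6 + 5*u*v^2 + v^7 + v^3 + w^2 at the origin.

D8

The Hessian of f at 0 has rank 1. Corank 2; j^3 = (u + v)*(2*u + v)^2 has shape L^2 M (L != M), so D-series; mu = 8 gives D_8.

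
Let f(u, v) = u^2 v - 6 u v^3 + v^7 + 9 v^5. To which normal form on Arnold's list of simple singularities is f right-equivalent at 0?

The Hessian of f at 0 has rank 0. Corank 2; j^3 = u^2*v has shape L^2 M (L != M), so D-series; mu = 8 gives D_8.

D_8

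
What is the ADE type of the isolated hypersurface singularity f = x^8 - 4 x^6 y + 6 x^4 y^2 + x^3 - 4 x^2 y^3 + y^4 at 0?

E6

The Hessian of f at 0 is [[0, 0], [0, 0]] with rank 0, so corank 2. A Groebner basis of the Jacobian ideal J(f) in C{x,y} is {y^3, x^2}; counting standard monomials gives mu = 6. Corank 2; j^3 = x^3 is a perfect cube, so E-series; the 4-jet and mu = 6 give E_6.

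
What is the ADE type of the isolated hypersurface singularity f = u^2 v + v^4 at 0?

D_5

The Hessian of f at 0 has rank 0. Corank 2; j^3 = u^2*v has shape L^2 M (L != M), so D-series; mu = 5 gives D_5.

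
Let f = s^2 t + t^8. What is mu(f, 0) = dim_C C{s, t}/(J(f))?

9

The Hessian of f at 0 is [[0, 0], [0, 0]] with rank 0, so corank 2. A Groebner basis of the Jacobian ideal J(f) in C{s,t} is {s^2/8 + t^7, s^3, s*t}; counting standard monomials gives mu = 9. Corank 2; j^3 = s^2*t has shape L^2 M (L != M), so D-series; mu = 9 gives D_9.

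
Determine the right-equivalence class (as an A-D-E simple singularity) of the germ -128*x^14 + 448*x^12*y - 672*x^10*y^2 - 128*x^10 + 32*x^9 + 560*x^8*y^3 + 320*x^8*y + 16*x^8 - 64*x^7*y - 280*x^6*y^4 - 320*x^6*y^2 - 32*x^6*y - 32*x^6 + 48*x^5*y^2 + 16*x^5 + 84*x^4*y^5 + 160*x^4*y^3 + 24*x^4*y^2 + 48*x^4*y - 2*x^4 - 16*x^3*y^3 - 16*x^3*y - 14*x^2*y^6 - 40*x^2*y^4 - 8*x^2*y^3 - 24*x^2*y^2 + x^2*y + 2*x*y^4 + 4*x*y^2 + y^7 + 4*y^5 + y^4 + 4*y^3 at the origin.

The Hessian of f at 0 is [[0, 0], [0, 0]] with rank 0, so corank 2. A Groebner basis of the Jacobian ideal J(f) in C{x,y} is {x*y^2 + x*y/8 + y^2/4, -x*y/16 + y^3 - y^2/8, x^2 + 17*x*y/4 + 9*y^2/2}; counting standard monomials gives mu = 5. Corank 2; j^3 = y*(x + 2*y)^2 has shape L^2 M (L != M), so D-series; mu = 5 gives D_5.

D_{5}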